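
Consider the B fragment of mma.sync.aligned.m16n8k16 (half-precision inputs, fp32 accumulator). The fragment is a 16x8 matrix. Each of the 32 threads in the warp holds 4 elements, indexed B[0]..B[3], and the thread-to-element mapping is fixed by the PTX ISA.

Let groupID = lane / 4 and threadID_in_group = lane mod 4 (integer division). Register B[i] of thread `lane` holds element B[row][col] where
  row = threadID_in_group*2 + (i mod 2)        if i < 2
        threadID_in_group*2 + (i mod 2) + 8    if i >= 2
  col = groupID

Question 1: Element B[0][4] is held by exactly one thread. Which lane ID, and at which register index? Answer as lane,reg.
16,0

c:4=>grp=4  r:0=>rB=0,tig=0,lo=0
L=4*4+0=16  i=0*2+0=0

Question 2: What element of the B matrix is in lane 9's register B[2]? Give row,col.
10,2

lane 9→9/4=2, 9 mod 4=1
i=2  r:2·1+0+8→10  c:2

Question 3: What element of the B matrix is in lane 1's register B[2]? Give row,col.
10,0

L=1→G=1>>2=0, T=1&3=1
[2]→row 1·2+0+8=10  col G=0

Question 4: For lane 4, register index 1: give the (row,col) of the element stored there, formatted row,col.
1,1

4: gr=1,th=0
[1] (0*2+1+0,1) = (1,1)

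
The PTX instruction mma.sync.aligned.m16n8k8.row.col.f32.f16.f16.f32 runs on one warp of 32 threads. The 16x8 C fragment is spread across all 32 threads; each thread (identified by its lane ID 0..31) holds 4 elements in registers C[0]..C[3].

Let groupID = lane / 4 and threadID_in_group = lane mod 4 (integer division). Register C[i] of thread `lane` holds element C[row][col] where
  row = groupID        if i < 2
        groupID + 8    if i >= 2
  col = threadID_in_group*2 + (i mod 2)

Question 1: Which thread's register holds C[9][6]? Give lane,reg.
7,2

r:9=>grp=1,rB=1  c:6=>tig=3,lo=0
L=1*4+3=7  i=1*2+0=2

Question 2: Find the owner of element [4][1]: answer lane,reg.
16,1

r=4→G=4,rhi=0  c=1→T=0,p=1
L=4*4+0=16  i=0*2+1=1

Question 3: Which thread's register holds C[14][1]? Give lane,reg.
24,3

r=14→G=6,rhi=1  c=1→T=0,p=1
L=6*4+0=24  i=1*2+1=3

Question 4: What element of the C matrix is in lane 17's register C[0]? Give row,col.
4,2

lane 17->17/4=4, 17 mod 4=1
i=0  r:4+0->4  c:2·1+0->2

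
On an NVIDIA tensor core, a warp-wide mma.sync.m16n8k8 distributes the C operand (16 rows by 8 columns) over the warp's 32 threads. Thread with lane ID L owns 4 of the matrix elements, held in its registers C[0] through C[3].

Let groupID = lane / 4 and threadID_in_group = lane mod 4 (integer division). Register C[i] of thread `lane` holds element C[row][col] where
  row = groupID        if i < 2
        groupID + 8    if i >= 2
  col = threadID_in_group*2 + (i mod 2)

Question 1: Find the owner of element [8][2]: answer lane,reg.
1,2

r=8→G=0,rhi=1  c=2→T=1,p=0
L=0*4+1=1  i=1*2+0=2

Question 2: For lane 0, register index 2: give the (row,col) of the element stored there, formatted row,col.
lane 0: G=0 (0/4), T=0 (0%4)
i=2: r=0+8=8, c=0*2+0=0

8,0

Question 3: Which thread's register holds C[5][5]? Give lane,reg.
r: 5->gid=5,r8=0  c: 5->tid=2,i&1=1
L=5*4+2=22  i=0*2+1=1

22,1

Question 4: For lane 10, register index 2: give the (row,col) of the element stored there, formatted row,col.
10,4

lane 10->10/4=2, 10 mod 4=2
i=2  r:2+8->10  c:2·2+0->4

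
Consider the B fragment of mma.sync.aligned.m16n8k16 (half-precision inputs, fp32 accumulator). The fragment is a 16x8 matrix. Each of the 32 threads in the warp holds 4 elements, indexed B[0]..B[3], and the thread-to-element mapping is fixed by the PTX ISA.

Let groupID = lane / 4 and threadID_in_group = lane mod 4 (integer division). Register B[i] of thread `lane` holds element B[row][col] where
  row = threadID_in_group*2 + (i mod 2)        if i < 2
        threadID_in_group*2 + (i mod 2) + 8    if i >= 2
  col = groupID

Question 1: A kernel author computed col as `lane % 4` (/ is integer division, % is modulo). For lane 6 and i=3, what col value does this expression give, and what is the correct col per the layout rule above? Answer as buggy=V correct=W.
`lane % 4`[6,3]=>2
lane 6: grp=1 (6/4), tig=2 (6%4)
i=3: r=2*2+1+8=13, c=grp=1
col: 2 vs 1

buggy=2 correct=1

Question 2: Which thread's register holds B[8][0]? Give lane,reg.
c=0→G=0  r=8→rhi=1,T=0,p=0
L=0*4+0=0  i=1*2+0=2

0,2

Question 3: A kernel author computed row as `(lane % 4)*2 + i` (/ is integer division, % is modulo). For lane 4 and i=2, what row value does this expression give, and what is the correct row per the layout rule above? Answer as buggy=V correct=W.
`(lane % 4)*2 + i`[4,2]→2
lane 4→4/4=1, 4 mod 4=0
i=2  r:2·0+0+8→8  c:1
row: 2 vs 8

buggy=2 correct=8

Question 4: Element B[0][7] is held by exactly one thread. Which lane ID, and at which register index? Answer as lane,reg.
28,0

c=7⇒gr=7  r=0⇒Rb=0,th=0,odd=0
L=7*4+0=28  i=0*2+0=0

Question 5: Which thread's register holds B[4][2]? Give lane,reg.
10,0

c=2->g=2  r=4->rb=0,t=2,b0=0
L=2*4+2=10  i=0*2+0=0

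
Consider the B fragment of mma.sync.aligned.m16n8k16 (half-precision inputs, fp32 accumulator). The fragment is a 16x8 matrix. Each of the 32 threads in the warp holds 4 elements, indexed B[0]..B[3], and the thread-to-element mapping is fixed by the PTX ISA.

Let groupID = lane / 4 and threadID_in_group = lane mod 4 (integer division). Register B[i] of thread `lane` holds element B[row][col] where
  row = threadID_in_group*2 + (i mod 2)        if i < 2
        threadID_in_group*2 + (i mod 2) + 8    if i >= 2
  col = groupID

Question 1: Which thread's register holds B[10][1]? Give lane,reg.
5,2

c: 1->gid=1  r: 10->r8=1,tid=1,i&1=0
L=1*4+1=5  i=1*2+0=2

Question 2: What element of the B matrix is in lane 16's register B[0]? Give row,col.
16: g=4,t=0
[0] (0*2+0+0,4) = (0,4)

0,4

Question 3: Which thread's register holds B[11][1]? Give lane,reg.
c:1=>grp=1  r:11=>rB=1,tig=1,lo=1
L=1*4+1=5  i=1*2+1=3

5,3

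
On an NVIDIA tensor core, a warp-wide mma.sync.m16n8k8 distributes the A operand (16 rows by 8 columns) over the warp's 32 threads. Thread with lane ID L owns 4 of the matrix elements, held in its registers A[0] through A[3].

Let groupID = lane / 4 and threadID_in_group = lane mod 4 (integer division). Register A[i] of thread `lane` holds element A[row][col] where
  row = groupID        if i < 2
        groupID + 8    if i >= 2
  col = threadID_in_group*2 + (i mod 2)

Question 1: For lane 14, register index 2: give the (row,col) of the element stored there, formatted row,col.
11,4

lane 14->14/4=3, 14 mod 4=2
i=2  r:3+8->11  c:2·2+0->4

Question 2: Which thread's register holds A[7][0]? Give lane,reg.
28,0

r=7⇒gr=7,Rb=0  c=0⇒th=0,odd=0
L=7*4+0=28  i=0*2+0=0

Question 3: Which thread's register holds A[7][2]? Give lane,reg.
29,0

r=7->g=7,rb=0  c=2->t=1,b0=0
L=7*4+1=29  i=0*2+0=0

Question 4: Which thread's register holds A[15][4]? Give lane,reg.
r=15→G=7,rhi=1  c=4→T=2,p=0
L=7*4+2=30  i=1*2+0=2

30,2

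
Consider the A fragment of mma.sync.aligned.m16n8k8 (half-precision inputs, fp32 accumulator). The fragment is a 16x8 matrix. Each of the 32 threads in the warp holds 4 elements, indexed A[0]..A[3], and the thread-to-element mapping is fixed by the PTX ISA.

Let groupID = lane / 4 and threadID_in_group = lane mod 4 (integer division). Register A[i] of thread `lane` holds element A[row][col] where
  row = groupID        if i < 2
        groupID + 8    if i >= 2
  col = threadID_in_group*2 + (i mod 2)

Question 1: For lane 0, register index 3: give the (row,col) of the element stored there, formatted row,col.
8,1

lane 0->0/4=0, 0 mod 4=0
i=3  r:0+8->8  c:2·0+1->1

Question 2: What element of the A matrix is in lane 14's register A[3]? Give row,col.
14: g=3,t=2
[3] (3+8,2*2+1) = (11,5)

11,5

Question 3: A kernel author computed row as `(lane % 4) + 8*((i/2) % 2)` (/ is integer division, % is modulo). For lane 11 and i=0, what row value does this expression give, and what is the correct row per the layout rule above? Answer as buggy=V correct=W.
buggy=3 correct=2

`(lane % 4) + 8*((i/2) % 2)`[11,0]⇒3
11: gr=2,th=3
[0] (2+0,3*2+0) = (2,6)
row: 3 vs 2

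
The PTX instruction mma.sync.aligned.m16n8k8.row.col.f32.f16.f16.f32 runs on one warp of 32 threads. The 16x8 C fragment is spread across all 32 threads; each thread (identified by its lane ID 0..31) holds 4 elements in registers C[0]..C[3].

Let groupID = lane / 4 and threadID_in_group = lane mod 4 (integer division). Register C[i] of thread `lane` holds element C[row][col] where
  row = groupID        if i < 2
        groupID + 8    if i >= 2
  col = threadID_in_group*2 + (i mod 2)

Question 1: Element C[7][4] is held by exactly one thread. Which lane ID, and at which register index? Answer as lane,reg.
r=7⇒gr=7,Rb=0  c=4⇒th=2,odd=0
L=7*4+2=30  i=0*2+0=0

30,0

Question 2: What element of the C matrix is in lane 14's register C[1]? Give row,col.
lane 14=>14/4=3, 14 mod 4=2
i=1  r:3+0=>3  c:2·2+1=>5

3,5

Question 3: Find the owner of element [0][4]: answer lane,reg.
r=0→G=0,rhi=0  c=4→T=2,p=0
L=0*4+2=2  i=0*2+0=0

2,0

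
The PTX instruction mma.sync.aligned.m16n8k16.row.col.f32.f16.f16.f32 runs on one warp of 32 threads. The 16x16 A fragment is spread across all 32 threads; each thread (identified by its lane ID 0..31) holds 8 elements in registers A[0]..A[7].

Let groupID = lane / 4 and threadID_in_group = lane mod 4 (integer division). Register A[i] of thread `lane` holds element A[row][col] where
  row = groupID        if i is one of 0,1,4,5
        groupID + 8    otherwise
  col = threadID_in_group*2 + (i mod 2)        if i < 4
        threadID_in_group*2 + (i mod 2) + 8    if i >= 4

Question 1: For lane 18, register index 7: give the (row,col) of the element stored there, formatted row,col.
lane 18: G=4 (18/4), T=2 (18%4)
i=7: r=4+8=12, c=2*2+1+8=13

12,13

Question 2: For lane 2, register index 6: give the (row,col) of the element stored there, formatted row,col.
lane 2=>2/4=0, 2 mod 4=2
i=6  r:0+8=>8  c:2·2+0+8=>12

8,12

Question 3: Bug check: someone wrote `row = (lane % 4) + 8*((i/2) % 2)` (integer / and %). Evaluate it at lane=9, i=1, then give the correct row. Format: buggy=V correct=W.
`(lane % 4) + 8*((i/2) % 2)`[9,1]=>1
lane 9: grp=2 (9/4), tig=1 (9%4)
i=1: r=2+0=2, c=1*2+1+0=3
row: 1 vs 2

buggy=1 correct=2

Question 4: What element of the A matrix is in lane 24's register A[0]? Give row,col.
L=24⇒gr=24>>2=6, th=24&3=0
[0]⇒row 6+0=6  col 0·2+0+0=0

6,0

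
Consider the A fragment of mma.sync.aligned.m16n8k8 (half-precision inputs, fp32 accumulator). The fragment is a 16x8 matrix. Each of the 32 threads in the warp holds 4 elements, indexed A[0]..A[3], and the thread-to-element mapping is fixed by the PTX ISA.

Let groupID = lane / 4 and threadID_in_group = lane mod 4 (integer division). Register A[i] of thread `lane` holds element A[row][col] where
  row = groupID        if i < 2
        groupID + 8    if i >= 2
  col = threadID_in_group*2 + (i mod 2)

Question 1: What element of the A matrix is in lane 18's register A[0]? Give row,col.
4,4

18: gr=4,th=2
[0] (4+0,2*2+0) = (4,4)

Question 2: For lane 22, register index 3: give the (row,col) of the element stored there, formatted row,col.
lane 22⇒22/4=5, 22 mod 4=2
i=3  r:5+8⇒13  c:2·2+1⇒5

13,5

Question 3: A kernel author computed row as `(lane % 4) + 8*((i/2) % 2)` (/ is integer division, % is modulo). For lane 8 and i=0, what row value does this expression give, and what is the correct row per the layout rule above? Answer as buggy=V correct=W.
`(lane % 4) + 8*((i/2) % 2)`[8,0]->0
8: gid=2,tid=0
[0] (2+0,0*2+0) = (2,0)
row: 0 vs 2

buggy=0 correct=2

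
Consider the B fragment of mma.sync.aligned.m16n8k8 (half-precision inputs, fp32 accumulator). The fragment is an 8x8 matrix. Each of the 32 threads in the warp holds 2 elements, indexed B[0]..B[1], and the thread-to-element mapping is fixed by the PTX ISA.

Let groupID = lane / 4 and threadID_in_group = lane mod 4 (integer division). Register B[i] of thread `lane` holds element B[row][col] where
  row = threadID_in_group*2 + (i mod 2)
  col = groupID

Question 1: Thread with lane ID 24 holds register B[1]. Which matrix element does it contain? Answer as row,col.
lane 24→24/4=6, 24 mod 4=0
i=1  r:2·0+1→1  c:6

1,6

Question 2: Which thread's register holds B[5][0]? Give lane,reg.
c=0→G=0  r=5→T=2,p=1
L=0*4+2=2  i=1=1

2,1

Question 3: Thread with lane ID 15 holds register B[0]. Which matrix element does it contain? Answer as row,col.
6,3

lane 15->15/4=3, 15 mod 4=3
i=0  r:2·3+0->6  c:3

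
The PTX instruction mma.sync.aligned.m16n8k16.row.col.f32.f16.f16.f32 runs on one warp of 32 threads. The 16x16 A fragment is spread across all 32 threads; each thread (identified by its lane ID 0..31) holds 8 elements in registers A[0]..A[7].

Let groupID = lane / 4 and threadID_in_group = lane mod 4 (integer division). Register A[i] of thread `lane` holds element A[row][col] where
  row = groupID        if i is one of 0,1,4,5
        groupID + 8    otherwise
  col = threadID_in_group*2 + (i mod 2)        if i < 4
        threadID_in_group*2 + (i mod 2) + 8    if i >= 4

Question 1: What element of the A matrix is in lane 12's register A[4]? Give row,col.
3,8

L=12⇒gr=12>>2=3, th=12&3=0
[4]⇒row 3+0=3  col 0·2+0+8=8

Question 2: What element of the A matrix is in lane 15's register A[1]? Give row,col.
15: g=3,t=3
[1] (3+0,3*2+1+0) = (3,7)

3,7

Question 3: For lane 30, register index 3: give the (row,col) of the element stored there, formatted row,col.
15,5

L=30⇒gr=30>>2=7, th=30&3=2
[3]⇒row 7+8=15  col 2·2+1+0=5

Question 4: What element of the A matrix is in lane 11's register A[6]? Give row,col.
L=11⇒gr=11>>2=2, th=11&3=3
[6]⇒row 2+8=10  col 3·2+0+8=14

10,14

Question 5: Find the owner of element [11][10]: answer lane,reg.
13,6

r:11=>grp=3,rB=1  c:10=>cB=1,tig=1,lo=0
L=3*4+1=13  i=1*4+1*2+0=6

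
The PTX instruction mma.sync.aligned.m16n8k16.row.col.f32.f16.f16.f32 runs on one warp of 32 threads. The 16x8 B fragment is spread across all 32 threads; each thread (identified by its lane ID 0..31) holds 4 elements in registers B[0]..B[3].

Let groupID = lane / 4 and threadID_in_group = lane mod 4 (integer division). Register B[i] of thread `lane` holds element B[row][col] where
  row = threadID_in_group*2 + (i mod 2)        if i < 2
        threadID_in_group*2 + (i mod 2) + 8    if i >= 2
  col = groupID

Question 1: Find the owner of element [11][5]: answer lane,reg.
c=5→G=5  r=11→rhi=1,T=1,p=1
L=5*4+1=21  i=1*2+1=3

21,3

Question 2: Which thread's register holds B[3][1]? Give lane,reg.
c: 1->gid=1  r: 3->r8=0,tid=1,i&1=1
L=1*4+1=5  i=0*2+1=1

5,1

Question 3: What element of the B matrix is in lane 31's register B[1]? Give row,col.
7,7

31: gr=7,th=3
[1] (3*2+1+0,7) = (7,7)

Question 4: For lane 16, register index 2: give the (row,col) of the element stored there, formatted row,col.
L=16⇒gr=16>>2=4, th=16&3=0
[2]⇒row 0·2+0+8=8  col gr=4

8,4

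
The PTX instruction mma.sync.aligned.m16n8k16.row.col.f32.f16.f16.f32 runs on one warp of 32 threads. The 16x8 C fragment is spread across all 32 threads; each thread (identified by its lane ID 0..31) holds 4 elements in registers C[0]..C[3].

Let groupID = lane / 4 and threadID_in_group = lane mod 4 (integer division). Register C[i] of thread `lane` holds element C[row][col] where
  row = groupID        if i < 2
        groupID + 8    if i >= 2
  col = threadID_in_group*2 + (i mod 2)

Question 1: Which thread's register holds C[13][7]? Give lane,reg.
r:13=>grp=5,rB=1  c:7=>tig=3,lo=1
L=5*4+3=23  i=1*2+1=3

23,3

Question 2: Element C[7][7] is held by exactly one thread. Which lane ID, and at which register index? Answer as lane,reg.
r=7→G=7,rhi=0  c=7→T=3,p=1
L=7*4+3=31  i=0*2+1=1

31,1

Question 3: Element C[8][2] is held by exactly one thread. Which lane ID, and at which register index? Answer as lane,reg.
r:8=>grp=0,rB=1  c:2=>tig=1,lo=0
L=0*4+1=1  i=1*2+0=2

1,2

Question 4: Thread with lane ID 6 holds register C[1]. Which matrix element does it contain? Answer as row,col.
6: g=1,t=2
[1] (1+0,2*2+1) = (1,5)

1,5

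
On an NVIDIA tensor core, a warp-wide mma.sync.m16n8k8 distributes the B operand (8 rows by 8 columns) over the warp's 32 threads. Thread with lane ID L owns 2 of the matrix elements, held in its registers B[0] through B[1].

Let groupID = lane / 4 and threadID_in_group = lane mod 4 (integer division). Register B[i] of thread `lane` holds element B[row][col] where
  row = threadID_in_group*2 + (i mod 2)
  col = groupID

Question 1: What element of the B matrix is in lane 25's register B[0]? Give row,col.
2,6

25: gr=6,th=1
[0] (1*2+0,6) = (2,6)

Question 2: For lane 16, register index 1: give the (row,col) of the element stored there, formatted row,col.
1,4

L=16->g=16>>2=4, t=16&3=0
[1]->row 0·2+1=1  col g=4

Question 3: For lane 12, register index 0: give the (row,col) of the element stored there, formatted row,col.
12: g=3,t=0
[0] (0*2+0,3) = (0,3)

0,3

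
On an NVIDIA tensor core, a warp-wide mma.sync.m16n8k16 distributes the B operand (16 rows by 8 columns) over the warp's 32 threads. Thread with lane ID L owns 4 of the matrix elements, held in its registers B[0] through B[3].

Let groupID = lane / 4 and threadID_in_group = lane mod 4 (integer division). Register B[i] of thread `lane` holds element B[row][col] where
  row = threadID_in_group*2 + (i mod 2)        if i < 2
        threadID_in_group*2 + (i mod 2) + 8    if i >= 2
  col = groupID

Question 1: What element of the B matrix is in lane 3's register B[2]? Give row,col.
14,0

3: gr=0,th=3
[2] (3*2+0+8,0) = (14,0)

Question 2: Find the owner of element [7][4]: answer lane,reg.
19,1

c=4⇒gr=4  r=7⇒Rb=0,th=3,odd=1
L=4*4+3=19  i=0*2+1=1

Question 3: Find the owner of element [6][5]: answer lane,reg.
23,0

c=5->g=5  r=6->rb=0,t=3,b0=0
L=5*4+3=23  i=0*2+0=0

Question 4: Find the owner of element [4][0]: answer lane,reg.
2,0

c:0=>grp=0  r:4=>rB=0,tig=2,lo=0
L=0*4+2=2  i=0*2+0=0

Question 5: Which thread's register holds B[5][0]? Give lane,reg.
2,1

c=0→G=0  r=5→rhi=0,T=2,p=1
L=0*4+2=2  i=0*2+1=1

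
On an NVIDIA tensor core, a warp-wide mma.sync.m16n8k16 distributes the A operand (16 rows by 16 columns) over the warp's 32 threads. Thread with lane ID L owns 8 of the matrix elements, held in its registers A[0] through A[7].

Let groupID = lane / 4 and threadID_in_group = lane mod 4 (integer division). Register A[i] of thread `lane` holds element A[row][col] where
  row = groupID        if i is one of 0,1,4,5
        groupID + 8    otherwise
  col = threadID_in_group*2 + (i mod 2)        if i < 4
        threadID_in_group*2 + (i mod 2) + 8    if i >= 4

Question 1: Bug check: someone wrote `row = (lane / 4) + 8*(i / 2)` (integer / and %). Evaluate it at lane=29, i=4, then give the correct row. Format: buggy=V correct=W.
`(lane / 4) + 8*(i / 2)`[29,4]=>23
L=29=>grp=29>>2=7, tig=29&3=1
[4]=>row 7+0=7  col 1·2+0+8=10
row: 23 vs 7

buggy=23 correct=7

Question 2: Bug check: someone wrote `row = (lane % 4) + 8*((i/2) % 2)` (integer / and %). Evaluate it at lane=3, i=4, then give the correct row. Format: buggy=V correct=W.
buggy=3 correct=0

`(lane % 4) + 8*((i/2) % 2)`[3,4]=>3
L=3=>grp=3>>2=0, tig=3&3=3
[4]=>row 0+0=0  col 3·2+0+8=14
row: 3 vs 0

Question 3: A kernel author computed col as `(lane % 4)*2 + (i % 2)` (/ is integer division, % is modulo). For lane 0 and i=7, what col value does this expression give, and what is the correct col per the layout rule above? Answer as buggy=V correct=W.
buggy=1 correct=9

`(lane % 4)*2 + (i % 2)`[0,7]=>1
lane 0: grp=0 (0/4), tig=0 (0%4)
i=7: r=0+8=8, c=0*2+1+8=9
col: 1 vs 9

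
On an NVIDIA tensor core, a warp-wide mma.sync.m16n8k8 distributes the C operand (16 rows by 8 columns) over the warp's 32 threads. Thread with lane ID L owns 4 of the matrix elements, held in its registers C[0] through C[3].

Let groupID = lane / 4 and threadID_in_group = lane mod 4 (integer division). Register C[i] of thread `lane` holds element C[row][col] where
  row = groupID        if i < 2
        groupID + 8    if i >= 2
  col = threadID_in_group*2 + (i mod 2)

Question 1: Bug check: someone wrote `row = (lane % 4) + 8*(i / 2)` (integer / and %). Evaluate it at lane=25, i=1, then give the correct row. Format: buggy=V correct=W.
`(lane % 4) + 8*(i / 2)`[25,1]->1
lane 25: g=6 (25/4), t=1 (25%4)
i=1: r=6+0=6, c=1*2+1=3
row: 1 vs 6

buggy=1 correct=6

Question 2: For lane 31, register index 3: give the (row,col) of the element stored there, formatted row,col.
lane 31⇒31/4=7, 31 mod 4=3
i=3  r:7+8⇒15  c:2·3+1⇒7

15,7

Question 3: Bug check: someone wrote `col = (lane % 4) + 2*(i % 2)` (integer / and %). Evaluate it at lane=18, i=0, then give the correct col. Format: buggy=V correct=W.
buggy=2 correct=4

`(lane % 4) + 2*(i % 2)`[18,0]⇒2
lane 18: gr=4 (18/4), th=2 (18%4)
i=0: r=4+0=4, c=2*2+0=4
col: 2 vs 4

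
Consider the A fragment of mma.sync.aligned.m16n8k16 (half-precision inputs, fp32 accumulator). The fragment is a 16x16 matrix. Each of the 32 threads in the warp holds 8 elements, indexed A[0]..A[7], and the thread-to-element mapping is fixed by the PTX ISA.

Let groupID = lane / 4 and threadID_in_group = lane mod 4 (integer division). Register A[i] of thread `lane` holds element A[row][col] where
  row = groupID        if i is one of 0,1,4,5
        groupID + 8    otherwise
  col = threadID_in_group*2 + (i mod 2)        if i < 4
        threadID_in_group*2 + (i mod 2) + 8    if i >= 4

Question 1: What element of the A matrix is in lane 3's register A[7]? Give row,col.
8,15

lane 3->3/4=0, 3 mod 4=3
i=7  r:0+8->8  c:2·3+1+8->15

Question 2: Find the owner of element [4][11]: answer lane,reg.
r=4->g=4,rb=0  c=11->cb=1,t=1,b0=1
L=4*4+1=17  i=1*4+0*2+1=5

17,5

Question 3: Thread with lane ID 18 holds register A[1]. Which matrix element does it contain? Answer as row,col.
lane 18: G=4 (18/4), T=2 (18%4)
i=1: r=4+0=4, c=2*2+1+0=5

4,5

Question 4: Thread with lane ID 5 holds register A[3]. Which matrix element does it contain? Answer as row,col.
9,3

lane 5: g=1 (5/4), t=1 (5%4)
i=3: r=1+8=9, c=1*2+1+0=3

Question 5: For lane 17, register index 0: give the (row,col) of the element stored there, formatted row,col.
lane 17: gr=4 (17/4), th=1 (17%4)
i=0: r=4+0=4, c=1*2+0+0=2

4,2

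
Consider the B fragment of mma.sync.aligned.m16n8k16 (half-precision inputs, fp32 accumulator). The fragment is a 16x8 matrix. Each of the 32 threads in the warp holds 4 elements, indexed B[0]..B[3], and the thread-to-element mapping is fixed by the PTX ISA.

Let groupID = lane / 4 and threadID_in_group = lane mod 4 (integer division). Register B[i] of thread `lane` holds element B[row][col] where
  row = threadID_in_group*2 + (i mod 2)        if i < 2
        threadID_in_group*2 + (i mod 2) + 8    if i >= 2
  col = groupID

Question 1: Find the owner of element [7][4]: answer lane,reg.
19,1

c=4→G=4  r=7→rhi=0,T=3,p=1
L=4*4+3=19  i=0*2+1=1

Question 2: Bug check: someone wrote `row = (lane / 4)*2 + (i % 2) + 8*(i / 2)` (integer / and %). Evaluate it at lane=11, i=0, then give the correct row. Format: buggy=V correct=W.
`(lane / 4)*2 + (i % 2) + 8*(i / 2)`[11,0]→4
L=11→G=11>>2=2, T=11&3=3
[0]→row 3·2+0+0=6  col G=2
row: 4 vs 6

buggy=4 correct=6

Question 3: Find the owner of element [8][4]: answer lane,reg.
16,2

c: 4->gid=4  r: 8->r8=1,tid=0,i&1=0
L=4*4+0=16  i=1*2+0=2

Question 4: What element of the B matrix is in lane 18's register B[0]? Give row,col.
4,4

lane 18: grp=4 (18/4), tig=2 (18%4)
i=0: r=2*2+0+0=4, c=grp=4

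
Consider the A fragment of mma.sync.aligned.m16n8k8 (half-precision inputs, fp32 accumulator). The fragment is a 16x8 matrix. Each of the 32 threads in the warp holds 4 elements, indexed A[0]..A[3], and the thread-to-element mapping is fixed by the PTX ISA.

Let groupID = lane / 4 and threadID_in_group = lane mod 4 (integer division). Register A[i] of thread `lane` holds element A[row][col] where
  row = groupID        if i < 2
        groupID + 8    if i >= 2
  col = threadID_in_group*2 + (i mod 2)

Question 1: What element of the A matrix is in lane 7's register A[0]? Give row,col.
1,6

lane 7->7/4=1, 7 mod 4=3
i=0  r:1+0->1  c:2·3+0->6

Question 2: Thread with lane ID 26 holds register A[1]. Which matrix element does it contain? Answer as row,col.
lane 26=>26/4=6, 26 mod 4=2
i=1  r:6+0=>6  c:2·2+1=>5

6,5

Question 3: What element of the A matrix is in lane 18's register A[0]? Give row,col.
L=18->gid=18>>2=4, tid=18&3=2
[0]->row 4+0=4  col 2·2+0=4

4,4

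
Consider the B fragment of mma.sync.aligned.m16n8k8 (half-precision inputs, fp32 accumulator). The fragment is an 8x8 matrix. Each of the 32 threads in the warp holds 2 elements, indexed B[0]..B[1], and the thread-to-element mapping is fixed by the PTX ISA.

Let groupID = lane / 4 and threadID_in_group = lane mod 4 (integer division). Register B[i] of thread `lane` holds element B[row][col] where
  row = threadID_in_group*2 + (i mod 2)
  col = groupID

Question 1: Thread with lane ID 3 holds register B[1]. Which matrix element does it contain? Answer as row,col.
L=3->g=3>>2=0, t=3&3=3
[1]->row 3·2+1=7  col g=0

7,0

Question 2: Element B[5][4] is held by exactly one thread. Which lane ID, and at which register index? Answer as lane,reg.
c=4→G=4  r=5→T=2,p=1
L=4*4+2=18  i=1=1

18,1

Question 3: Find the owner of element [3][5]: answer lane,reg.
21,1

c:5=>grp=5  r:3=>tig=1,lo=1
L=5*4+1=21  i=1=1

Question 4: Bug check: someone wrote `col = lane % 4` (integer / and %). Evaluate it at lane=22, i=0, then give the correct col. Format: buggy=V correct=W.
`lane % 4`[22,0]→2
L=22→G=22>>2=5, T=22&3=2
[0]→row 2·2+0=4  col G=5
col: 2 vs 5

buggy=2 correct=5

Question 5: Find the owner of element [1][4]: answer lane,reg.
c=4->g=4  r=1->t=0,b0=1
L=4*4+0=16  i=1=1

16,1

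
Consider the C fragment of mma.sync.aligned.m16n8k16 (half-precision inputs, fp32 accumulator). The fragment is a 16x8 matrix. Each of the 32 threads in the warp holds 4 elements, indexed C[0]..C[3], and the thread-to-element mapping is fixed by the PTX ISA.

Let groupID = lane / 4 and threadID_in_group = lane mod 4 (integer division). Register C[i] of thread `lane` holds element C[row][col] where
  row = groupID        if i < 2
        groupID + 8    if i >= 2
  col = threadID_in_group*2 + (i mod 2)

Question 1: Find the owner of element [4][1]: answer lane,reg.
r=4->g=4,rb=0  c=1->t=0,b0=1
L=4*4+0=16  i=0*2+1=1

16,1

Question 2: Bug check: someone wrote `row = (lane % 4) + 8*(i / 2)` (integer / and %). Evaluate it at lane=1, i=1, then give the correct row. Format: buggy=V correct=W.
`(lane % 4) + 8*(i / 2)`[1,1]→1
L=1→G=1>>2=0, T=1&3=1
[1]→row 0+0=0  col 1·2+1=3
row: 1 vs 0

buggy=1 correct=0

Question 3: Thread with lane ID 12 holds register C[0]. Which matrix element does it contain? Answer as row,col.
3,0

12: grp=3,tig=0
[0] (3+0,0*2+0) = (3,0)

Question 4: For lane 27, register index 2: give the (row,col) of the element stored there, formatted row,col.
14,6

lane 27=>27/4=6, 27 mod 4=3
i=2  r:6+8=>14  c:2·3+0=>6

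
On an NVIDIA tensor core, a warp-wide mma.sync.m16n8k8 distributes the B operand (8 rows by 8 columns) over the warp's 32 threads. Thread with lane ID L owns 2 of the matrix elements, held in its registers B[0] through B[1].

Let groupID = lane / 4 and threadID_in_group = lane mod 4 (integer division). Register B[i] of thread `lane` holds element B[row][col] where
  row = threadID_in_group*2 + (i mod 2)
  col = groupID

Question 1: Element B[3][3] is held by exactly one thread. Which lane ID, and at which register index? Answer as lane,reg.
13,1

c: 3->gid=3  r: 3->tid=1,i&1=1
L=3*4+1=13  i=1=1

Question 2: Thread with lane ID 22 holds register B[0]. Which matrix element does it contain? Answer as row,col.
lane 22->22/4=5, 22 mod 4=2
i=0  r:2·2+0->4  c:5

4,5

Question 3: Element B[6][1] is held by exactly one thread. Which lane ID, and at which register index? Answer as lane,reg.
7,0

c=1→G=1  r=6→T=3,p=0
L=1*4+3=7  i=0=0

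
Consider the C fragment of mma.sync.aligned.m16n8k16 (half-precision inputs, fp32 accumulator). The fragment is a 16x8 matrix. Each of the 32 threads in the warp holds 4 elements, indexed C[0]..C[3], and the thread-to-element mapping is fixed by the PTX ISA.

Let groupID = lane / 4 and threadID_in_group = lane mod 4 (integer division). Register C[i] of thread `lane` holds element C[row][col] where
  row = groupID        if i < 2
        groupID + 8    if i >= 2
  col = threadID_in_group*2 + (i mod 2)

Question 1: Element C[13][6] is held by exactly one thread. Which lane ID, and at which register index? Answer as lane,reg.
23,2

r=13⇒gr=5,Rb=1  c=6⇒th=3,odd=0
L=5*4+3=23  i=1*2+0=2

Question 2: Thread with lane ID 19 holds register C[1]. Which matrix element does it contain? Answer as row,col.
4,7

lane 19: gr=4 (19/4), th=3 (19%4)
i=1: r=4+0=4, c=3*2+1=7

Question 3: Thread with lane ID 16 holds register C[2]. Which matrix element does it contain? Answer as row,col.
12,0

lane 16->16/4=4, 16 mod 4=0
i=2  r:4+8->12  c:2·0+0->0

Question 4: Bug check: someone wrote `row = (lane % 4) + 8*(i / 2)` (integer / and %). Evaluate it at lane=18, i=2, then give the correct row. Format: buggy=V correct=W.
`(lane % 4) + 8*(i / 2)`[18,2]->10
lane 18: gid=4 (18/4), tid=2 (18%4)
i=2: r=4+8=12, c=2*2+0=4
row: 10 vs 12

buggy=10 correct=12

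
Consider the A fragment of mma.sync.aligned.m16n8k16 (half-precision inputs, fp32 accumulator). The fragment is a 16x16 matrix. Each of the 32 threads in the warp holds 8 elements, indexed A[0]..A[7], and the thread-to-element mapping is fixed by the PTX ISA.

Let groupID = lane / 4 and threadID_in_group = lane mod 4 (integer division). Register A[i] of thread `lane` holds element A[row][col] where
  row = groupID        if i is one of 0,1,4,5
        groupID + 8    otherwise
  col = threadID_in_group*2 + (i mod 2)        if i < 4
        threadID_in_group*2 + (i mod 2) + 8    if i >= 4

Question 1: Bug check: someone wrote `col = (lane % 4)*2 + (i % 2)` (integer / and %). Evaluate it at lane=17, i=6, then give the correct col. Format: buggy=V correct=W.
`(lane % 4)*2 + (i % 2)`[17,6]→2
L=17→G=17>>2=4, T=17&3=1
[6]→row 4+8=12  col 1·2+0+8=10
col: 2 vs 10

buggy=2 correct=10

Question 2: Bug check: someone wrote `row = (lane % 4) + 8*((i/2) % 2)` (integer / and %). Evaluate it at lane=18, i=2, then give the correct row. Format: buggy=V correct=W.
`(lane % 4) + 8*((i/2) % 2)`[18,2]→10
L=18→G=18>>2=4, T=18&3=2
[2]→row 4+8=12  col 2·2+0+0=4
row: 10 vs 12

buggy=10 correct=12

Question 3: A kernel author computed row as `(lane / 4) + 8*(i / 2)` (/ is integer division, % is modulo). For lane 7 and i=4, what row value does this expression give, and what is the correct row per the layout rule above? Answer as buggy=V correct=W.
`(lane / 4) + 8*(i / 2)`[7,4]=>17
lane 7=>7/4=1, 7 mod 4=3
i=4  r:1+0=>1  c:2·3+0+8=>14
row: 17 vs 1

buggy=17 correct=1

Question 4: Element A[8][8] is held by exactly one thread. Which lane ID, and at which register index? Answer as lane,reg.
0,6

r: 8->gid=0,r8=1  c: 8->c8=1,tid=0,i&1=0
L=0*4+0=0  i=1*4+1*2+0=6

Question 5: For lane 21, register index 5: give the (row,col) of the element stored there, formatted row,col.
5,11

L=21->gid=21>>2=5, tid=21&3=1
[5]->row 5+0=5  col 1·2+1+8=11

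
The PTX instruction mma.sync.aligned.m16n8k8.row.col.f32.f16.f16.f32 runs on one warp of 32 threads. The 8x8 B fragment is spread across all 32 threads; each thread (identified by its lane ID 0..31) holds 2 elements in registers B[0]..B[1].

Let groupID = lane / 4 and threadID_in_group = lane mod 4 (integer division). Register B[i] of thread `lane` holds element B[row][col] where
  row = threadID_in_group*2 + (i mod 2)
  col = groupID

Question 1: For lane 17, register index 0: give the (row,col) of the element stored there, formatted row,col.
lane 17: G=4 (17/4), T=1 (17%4)
i=0: r=1*2+0=2, c=G=4

2,4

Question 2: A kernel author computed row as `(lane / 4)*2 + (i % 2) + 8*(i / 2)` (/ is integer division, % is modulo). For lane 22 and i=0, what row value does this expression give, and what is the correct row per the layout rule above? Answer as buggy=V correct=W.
`(lane / 4)*2 + (i % 2) + 8*(i / 2)`[22,0]⇒10
L=22⇒gr=22>>2=5, th=22&3=2
[0]⇒row 2·2+0=4  col gr=5
row: 10 vs 4

buggy=10 correct=4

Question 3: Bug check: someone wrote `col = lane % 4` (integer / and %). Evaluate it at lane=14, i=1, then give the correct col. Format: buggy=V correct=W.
buggy=2 correct=3

`lane % 4`[14,1]->2
L=14->gid=14>>2=3, tid=14&3=2
[1]->row 2·2+1=5  col gid=3
col: 2 vs 3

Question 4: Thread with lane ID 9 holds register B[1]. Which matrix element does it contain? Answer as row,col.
3,2

lane 9: grp=2 (9/4), tig=1 (9%4)
i=1: r=1*2+1=3, c=grp=2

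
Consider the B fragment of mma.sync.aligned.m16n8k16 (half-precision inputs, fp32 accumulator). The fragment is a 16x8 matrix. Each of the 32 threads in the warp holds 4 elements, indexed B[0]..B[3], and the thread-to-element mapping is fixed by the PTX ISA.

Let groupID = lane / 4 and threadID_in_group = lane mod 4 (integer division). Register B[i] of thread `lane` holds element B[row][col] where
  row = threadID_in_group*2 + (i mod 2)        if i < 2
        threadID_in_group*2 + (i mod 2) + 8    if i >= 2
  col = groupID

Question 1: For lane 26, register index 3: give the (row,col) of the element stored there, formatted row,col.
lane 26⇒26/4=6, 26 mod 4=2
i=3  r:2·2+1+8⇒13  c:6

13,6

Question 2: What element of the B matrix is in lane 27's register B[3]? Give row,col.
L=27=>grp=27>>2=6, tig=27&3=3
[3]=>row 3·2+1+8=15  col grp=6

15,6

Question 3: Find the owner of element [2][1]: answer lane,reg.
5,0

c:1=>grp=1  r:2=>rB=0,tig=1,lo=0
L=1*4+1=5  i=0*2+0=0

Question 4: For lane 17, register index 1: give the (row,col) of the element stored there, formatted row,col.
3,4

L=17->g=17>>2=4, t=17&3=1
[1]->row 1·2+1+0=3  col g=4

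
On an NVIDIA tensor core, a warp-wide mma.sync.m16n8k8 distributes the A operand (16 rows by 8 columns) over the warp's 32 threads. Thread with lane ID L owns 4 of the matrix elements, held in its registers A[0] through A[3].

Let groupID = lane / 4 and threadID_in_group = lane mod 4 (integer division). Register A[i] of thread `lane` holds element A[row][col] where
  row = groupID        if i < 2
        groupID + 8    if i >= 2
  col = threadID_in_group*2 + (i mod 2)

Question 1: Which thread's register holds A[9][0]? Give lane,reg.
r=9⇒gr=1,Rb=1  c=0⇒th=0,odd=0
L=1*4+0=4  i=1*2+0=2

4,2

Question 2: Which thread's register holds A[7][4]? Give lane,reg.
30,0

r:7=>grp=7,rB=0  c:4=>tig=2,lo=0
L=7*4+2=30  i=0*2+0=0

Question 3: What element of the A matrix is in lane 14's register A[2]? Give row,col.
11,4

L=14⇒gr=14>>2=3, th=14&3=2
[2]⇒row 3+8=11  col 2·2+0=4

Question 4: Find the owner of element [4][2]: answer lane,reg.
r=4⇒gr=4,Rb=0  c=2⇒th=1,odd=0
L=4*4+1=17  i=0*2+0=0

17,0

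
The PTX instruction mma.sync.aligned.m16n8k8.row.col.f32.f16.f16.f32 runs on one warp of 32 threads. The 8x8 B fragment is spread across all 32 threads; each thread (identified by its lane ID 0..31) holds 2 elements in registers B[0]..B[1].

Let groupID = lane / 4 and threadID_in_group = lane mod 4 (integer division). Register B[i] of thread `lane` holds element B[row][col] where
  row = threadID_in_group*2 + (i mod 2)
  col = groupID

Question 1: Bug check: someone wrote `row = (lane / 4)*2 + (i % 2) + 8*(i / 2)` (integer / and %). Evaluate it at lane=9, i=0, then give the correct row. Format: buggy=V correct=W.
buggy=4 correct=2

`(lane / 4)*2 + (i % 2) + 8*(i / 2)`[9,0]->4
L=9->g=9>>2=2, t=9&3=1
[0]->row 1·2+0=2  col g=2
row: 4 vs 2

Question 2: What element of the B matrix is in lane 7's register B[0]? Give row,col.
lane 7->7/4=1, 7 mod 4=3
i=0  r:2·3+0->6  c:1

6,1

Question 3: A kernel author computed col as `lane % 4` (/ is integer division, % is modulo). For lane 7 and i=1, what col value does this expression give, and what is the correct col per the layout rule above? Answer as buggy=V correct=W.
buggy=3 correct=1

`lane % 4`[7,1]=>3
lane 7: grp=1 (7/4), tig=3 (7%4)
i=1: r=3*2+1=7, c=grp=1
col: 3 vs 1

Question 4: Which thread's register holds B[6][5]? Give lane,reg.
c:5=>grp=5  r:6=>tig=3,lo=0
L=5*4+3=23  i=0=0

23,0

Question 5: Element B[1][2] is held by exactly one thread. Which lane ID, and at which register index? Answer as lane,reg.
8,1

c=2→G=2  r=1→T=0,p=1
L=2*4+0=8  i=1=1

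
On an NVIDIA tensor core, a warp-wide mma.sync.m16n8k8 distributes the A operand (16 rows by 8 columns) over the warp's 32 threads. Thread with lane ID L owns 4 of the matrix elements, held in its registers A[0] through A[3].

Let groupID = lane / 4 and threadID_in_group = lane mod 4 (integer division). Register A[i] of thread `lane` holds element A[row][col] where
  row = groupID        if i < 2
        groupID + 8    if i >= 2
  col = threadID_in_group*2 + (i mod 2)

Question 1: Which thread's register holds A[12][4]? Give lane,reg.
18,2

r=12->g=4,rb=1  c=4->t=2,b0=0
L=4*4+2=18  i=1*2+0=2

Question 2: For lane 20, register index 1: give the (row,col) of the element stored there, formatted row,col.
5,1

lane 20: g=5 (20/4), t=0 (20%4)
i=1: r=5+0=5, c=0*2+1=1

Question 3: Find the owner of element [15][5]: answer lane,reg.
30,3

r: 15->gid=7,r8=1  c: 5->tid=2,i&1=1
L=7*4+2=30  i=1*2+1=3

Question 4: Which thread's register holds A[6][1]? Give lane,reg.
24,1

r=6⇒gr=6,Rb=0  c=1⇒th=0,odd=1
L=6*4+0=24  i=0*2+1=1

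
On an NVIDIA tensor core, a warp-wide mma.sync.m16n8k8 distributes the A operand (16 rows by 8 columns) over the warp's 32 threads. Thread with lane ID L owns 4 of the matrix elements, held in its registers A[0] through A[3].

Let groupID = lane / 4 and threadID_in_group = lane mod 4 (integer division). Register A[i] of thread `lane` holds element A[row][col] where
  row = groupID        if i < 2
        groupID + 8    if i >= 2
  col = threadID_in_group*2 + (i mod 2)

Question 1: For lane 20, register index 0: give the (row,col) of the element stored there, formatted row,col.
5,0

lane 20->20/4=5, 20 mod 4=0
i=0  r:5+0->5  c:2·0+0->0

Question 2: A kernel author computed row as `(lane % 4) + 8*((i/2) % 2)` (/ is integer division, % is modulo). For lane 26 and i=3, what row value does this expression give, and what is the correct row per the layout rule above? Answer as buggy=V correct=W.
buggy=10 correct=14

`(lane % 4) + 8*((i/2) % 2)`[26,3]⇒10
L=26⇒gr=26>>2=6, th=26&3=2
[3]⇒row 6+8=14  col 2·2+1=5
row: 10 vs 14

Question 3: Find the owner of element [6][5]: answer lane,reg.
r:6=>grp=6,rB=0  c:5=>tig=2,lo=1
L=6*4+2=26  i=0*2+1=1

26,1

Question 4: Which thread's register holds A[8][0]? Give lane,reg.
0,2

r=8⇒gr=0,Rb=1  c=0⇒th=0,odd=0
L=0*4+0=0  i=1*2+0=2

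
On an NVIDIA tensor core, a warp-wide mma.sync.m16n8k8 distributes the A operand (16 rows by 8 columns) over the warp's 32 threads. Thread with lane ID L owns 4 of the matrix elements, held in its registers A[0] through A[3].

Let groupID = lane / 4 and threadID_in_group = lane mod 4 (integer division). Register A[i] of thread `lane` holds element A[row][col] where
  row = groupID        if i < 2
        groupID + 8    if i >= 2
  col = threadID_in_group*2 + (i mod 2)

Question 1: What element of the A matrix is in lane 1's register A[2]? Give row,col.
8,2

L=1=>grp=1>>2=0, tig=1&3=1
[2]=>row 0+8=8  col 1·2+0=2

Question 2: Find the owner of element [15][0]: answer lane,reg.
r=15->g=7,rb=1  c=0->t=0,b0=0
L=7*4+0=28  i=1*2+0=2

28,2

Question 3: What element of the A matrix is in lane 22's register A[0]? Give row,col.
L=22=>grp=22>>2=5, tig=22&3=2
[0]=>row 5+0=5  col 2·2+0=4

5,4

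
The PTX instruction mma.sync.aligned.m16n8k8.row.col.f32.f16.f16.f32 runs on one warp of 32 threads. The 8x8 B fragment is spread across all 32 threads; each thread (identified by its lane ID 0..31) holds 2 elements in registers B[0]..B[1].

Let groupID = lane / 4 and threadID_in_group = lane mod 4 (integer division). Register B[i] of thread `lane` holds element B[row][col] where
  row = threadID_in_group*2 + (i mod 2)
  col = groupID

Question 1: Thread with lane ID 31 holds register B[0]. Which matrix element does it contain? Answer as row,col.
6,7

L=31->gid=31>>2=7, tid=31&3=3
[0]->row 3·2+0=6  col gid=7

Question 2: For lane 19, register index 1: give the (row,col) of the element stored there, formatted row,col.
L=19→G=19>>2=4, T=19&3=3
[1]→row 3·2+1=7  col G=4

7,4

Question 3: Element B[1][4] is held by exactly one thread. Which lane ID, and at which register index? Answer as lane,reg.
c: 4->gid=4  r: 1->tid=0,i&1=1
L=4*4+0=16  i=1=1

16,1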